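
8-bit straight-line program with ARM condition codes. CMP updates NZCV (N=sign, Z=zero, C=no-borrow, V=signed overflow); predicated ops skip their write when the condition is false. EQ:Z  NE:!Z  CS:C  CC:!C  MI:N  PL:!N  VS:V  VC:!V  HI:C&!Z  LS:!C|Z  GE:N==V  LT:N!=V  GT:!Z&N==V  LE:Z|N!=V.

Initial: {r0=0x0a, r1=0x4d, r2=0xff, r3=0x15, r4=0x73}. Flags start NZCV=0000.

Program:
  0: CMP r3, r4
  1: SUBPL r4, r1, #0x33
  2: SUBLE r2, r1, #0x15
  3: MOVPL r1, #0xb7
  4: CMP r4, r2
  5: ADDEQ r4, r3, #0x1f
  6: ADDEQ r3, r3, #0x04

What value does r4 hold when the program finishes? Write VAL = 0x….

VAL = 0x73

[0] flags=1000 → (cmp)
[1] flags=1000 PL?F → skip
[2] flags=1000 LE?T → r2=0x38
[3] flags=1000 PL?F → skip
[4] flags=0010 → (cmp)
[5] flags=0010 EQ?F → skip
[6] flags=0010 EQ?F → skip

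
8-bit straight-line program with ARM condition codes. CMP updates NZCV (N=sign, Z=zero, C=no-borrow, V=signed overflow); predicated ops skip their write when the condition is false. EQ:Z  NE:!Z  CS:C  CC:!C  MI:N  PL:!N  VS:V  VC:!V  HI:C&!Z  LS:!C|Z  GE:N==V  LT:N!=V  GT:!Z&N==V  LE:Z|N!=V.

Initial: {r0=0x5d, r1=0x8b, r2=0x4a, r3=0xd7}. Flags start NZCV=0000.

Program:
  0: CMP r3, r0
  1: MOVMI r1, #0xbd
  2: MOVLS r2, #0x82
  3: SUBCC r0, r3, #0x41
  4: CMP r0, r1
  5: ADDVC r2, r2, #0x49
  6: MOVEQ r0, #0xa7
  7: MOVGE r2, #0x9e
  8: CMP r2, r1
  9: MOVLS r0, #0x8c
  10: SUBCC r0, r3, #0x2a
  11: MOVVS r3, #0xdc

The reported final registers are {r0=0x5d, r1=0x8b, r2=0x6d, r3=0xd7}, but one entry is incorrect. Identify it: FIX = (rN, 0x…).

FIX = (r2, 0x9e)

0: ✓ CMP  NZCV=0011
1: · MOVMI
2: · MOVLS
3: · SUBCC
4: ✓ CMP  NZCV=1001
5: · ADDVC
6: · MOVEQ
7: ✓ MOVGE  r2←0x9e
8: ✓ CMP  NZCV=0010
9: · MOVLS
10: · SUBCC
11: · MOVVS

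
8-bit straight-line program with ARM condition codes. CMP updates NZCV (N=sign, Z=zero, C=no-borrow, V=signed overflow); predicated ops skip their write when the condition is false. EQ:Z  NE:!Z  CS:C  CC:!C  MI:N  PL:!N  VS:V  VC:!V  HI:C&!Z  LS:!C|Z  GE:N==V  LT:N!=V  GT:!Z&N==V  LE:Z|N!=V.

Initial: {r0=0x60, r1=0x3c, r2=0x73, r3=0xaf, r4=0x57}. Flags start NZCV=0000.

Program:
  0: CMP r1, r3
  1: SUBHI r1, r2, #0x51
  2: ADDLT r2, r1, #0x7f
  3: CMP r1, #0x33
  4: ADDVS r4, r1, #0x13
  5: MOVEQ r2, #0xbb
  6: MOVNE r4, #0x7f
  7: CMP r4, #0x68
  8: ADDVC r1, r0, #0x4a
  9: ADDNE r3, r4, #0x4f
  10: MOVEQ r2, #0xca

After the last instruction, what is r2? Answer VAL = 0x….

VAL = 0x73

[0] flags=1001 → (cmp)
[1] flags=1001 HI?F → skip
[2] flags=1001 LT?F → skip
[3] flags=0010 → (cmp)
[4] flags=0010 VS?F → skip
[5] flags=0010 EQ?F → skip
[6] flags=0010 NE?T → r4=0x7f
[7] flags=0010 → (cmp)
[8] flags=0010 VC?T → r1=0xaa
[9] flags=0010 NE?T → r3=0xce
[10] flags=0010 EQ?F → skip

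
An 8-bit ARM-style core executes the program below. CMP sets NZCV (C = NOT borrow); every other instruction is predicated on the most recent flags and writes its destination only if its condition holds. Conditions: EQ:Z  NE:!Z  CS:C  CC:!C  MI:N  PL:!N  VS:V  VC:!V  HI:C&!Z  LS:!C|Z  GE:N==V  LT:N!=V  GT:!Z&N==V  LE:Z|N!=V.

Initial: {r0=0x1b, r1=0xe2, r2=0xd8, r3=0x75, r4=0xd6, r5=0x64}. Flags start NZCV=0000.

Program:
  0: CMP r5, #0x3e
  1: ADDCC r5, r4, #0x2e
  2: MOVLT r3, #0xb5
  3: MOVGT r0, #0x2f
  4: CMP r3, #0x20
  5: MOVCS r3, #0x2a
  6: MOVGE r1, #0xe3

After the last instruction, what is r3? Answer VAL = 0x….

0: ✓ CMP  NZCV=0010
1: · ADDCC
2: · MOVLT
3: ✓ MOVGT  r0←0x2f
4: ✓ CMP  NZCV=0010
5: ✓ MOVCS  r3←0x2a
6: ✓ MOVGE  r1←0xe3

VAL = 0x2a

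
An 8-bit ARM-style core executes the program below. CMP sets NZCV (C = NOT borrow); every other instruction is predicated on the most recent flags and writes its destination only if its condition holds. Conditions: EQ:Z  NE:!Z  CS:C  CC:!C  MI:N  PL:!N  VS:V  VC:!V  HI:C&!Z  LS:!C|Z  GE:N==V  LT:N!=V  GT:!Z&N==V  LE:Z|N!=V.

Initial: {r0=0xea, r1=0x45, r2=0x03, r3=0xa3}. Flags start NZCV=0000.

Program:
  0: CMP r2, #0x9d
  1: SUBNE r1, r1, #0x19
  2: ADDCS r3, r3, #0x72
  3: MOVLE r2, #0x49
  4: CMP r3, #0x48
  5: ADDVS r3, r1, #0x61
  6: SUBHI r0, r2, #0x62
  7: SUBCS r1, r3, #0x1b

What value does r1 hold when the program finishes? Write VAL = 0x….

[0] flags=0000 → (cmp)
[1] flags=0000 NE?T → r1=0x2c
[2] flags=0000 CS?F → skip
[3] flags=0000 LE?F → skip
[4] flags=0011 → (cmp)
[5] flags=0011 VS?T → r3=0x8d
[6] flags=0011 HI?T → r0=0xa1
[7] flags=0011 CS?T → r1=0x72

VAL = 0x72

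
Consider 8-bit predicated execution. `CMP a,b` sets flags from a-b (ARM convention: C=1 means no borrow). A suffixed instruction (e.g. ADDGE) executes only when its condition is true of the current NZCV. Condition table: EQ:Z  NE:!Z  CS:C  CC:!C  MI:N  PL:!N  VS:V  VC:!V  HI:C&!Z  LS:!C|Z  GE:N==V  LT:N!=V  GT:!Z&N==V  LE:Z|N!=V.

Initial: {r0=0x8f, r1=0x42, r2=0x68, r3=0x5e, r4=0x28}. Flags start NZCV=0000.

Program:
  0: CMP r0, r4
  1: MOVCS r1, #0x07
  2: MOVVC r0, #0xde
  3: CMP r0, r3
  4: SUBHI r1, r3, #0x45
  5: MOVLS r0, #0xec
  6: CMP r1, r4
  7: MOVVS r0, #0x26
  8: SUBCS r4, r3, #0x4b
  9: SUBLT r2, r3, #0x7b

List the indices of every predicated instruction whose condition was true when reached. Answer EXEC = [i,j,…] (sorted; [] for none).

EXEC = [1,4,9]

[0] flags=0011 → (cmp)
[1] flags=0011 CS?T → r1=0x07
[2] flags=0011 VC?F → skip
[3] flags=0011 → (cmp)
[4] flags=0011 HI?T → r1=0x19
[5] flags=0011 LS?F → skip
[6] flags=1000 → (cmp)
[7] flags=1000 VS?F → skip
[8] flags=1000 CS?F → skip
[9] flags=1000 LT?T → r2=0xe3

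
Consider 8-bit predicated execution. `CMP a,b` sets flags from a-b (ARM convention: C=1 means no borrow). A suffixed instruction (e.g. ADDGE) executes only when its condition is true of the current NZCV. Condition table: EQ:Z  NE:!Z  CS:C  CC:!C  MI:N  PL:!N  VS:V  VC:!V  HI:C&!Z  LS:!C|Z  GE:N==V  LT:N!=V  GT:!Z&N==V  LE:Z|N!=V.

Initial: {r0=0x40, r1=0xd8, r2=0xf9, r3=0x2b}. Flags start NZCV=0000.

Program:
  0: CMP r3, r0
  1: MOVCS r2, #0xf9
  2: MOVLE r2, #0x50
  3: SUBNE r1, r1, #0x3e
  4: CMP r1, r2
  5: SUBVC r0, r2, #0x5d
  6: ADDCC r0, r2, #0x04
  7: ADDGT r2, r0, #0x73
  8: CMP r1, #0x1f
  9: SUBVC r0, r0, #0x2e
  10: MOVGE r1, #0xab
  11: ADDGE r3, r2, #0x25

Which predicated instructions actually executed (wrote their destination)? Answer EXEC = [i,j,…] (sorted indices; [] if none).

[0] flags=1000 → (cmp)
[1] flags=1000 CS?F → skip
[2] flags=1000 LE?T → r2=0x50
[3] flags=1000 NE?T → r1=0x9a
[4] flags=0011 → (cmp)
[5] flags=0011 VC?F → skip
[6] flags=0011 CC?F → skip
[7] flags=0011 GT?F → skip
[8] flags=0011 → (cmp)
[9] flags=0011 VC?F → skip
[10] flags=0011 GE?F → skip
[11] flags=0011 GE?F → skip

EXEC = [2,3]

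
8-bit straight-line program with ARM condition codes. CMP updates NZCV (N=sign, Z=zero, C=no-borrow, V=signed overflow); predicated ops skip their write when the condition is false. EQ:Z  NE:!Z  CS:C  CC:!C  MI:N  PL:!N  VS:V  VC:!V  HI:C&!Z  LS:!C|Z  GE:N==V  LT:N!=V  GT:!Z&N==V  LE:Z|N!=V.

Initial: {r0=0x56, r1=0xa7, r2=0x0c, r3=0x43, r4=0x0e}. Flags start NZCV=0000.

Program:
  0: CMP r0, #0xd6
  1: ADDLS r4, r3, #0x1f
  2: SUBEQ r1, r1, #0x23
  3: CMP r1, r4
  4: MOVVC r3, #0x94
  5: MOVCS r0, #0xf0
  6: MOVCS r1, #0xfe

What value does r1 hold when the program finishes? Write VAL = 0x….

VAL = 0xfe

[0] flags=1001 → (cmp)
[1] flags=1001 LS?T → r4=0x62
[2] flags=1001 EQ?F → skip
[3] flags=0011 → (cmp)
[4] flags=0011 VC?F → skip
[5] flags=0011 CS?T → r0=0xf0
[6] flags=0011 CS?T → r1=0xfe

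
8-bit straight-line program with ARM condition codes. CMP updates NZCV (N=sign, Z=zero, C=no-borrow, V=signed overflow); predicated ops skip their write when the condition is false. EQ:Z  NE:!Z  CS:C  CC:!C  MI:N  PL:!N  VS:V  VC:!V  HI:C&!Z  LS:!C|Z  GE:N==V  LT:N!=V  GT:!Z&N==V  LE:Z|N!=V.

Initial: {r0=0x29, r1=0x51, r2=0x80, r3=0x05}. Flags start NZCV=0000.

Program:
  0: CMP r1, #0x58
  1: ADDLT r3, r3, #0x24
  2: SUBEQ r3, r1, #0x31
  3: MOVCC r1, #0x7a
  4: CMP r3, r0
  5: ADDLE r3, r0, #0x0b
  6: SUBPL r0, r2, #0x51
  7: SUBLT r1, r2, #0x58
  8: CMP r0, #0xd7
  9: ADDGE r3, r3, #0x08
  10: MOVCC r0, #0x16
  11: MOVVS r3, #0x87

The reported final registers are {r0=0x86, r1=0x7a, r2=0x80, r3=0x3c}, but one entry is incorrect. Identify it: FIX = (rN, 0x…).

0: ✓ CMP  NZCV=1000
1: ✓ ADDLT  r3←0x29
2: · SUBEQ
3: ✓ MOVCC  r1←0x7a
4: ✓ CMP  NZCV=0110
5: ✓ ADDLE  r3←0x34
6: ✓ SUBPL  r0←0x2f
7: · SUBLT
8: ✓ CMP  NZCV=0000
9: ✓ ADDGE  r3←0x3c
10: ✓ MOVCC  r0←0x16
11: · MOVVS

FIX = (r0, 0x16)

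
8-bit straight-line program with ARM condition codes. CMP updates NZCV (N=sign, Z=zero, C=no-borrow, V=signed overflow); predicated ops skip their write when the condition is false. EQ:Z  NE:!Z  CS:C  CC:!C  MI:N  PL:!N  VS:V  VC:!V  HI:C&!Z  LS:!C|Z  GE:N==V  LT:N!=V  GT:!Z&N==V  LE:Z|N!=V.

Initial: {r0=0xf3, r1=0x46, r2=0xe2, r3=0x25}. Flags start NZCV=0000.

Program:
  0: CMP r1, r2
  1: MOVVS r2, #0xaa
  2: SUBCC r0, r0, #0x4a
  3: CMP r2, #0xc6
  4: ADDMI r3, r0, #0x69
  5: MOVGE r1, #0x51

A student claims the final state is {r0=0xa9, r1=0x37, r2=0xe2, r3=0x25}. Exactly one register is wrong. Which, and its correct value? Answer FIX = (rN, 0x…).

[0] flags=0000 → (cmp)
[1] flags=0000 VS?F → skip
[2] flags=0000 CC?T → r0=0xa9
[3] flags=0010 → (cmp)
[4] flags=0010 MI?F → skip
[5] flags=0010 GE?T → r1=0x51

FIX = (r1, 0x51)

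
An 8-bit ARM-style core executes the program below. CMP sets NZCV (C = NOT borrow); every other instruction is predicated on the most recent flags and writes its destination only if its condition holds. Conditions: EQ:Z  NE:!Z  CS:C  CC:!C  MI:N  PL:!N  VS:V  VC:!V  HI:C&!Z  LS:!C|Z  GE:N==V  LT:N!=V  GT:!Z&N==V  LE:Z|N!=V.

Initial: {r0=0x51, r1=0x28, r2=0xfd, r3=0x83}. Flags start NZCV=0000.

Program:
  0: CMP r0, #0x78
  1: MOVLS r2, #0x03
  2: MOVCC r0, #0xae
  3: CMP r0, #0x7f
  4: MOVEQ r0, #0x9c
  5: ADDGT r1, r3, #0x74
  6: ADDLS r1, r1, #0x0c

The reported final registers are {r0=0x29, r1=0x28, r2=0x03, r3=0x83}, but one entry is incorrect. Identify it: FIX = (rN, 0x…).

0: ✓ CMP  NZCV=1000
1: ✓ MOVLS  r2←0x03
2: ✓ MOVCC  r0←0xae
3: ✓ CMP  NZCV=0011
4: · MOVEQ
5: · ADDGT
6: · ADDLS

FIX = (r0, 0xae)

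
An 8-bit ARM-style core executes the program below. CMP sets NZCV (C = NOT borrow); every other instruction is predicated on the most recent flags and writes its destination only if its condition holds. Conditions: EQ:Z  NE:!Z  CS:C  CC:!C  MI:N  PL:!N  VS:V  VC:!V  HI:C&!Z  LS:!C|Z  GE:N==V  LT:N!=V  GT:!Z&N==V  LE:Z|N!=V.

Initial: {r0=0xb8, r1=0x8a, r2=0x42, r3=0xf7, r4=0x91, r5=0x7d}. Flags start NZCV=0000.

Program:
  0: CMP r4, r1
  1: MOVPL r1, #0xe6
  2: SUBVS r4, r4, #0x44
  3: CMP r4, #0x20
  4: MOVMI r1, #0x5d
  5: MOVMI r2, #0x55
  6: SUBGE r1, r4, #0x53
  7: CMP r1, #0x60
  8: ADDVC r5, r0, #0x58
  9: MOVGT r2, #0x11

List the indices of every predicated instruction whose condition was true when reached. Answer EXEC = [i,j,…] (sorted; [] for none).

EXEC = [1,8]

[0] flags=0010 → (cmp)
[1] flags=0010 PL?T → r1=0xe6
[2] flags=0010 VS?F → skip
[3] flags=0011 → (cmp)
[4] flags=0011 MI?F → skip
[5] flags=0011 MI?F → skip
[6] flags=0011 GE?F → skip
[7] flags=1010 → (cmp)
[8] flags=1010 VC?T → r5=0x10
[9] flags=1010 GT?F → skip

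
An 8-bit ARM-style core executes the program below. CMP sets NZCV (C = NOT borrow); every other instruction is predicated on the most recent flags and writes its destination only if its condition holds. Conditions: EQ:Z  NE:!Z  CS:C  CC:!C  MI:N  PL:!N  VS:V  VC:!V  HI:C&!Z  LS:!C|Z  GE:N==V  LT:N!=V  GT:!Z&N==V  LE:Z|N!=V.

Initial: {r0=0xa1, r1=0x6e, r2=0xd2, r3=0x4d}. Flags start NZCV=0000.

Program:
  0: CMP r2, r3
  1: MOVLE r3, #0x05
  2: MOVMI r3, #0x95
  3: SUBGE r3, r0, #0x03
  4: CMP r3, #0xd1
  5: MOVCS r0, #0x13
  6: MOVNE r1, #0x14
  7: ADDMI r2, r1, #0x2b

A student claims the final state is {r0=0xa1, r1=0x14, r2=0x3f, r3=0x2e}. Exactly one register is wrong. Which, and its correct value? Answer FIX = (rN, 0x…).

FIX = (r3, 0x95)

0: ✓ CMP  NZCV=1010
1: ✓ MOVLE  r3←0x05
2: ✓ MOVMI  r3←0x95
3: · SUBGE
4: ✓ CMP  NZCV=1000
5: · MOVCS
6: ✓ MOVNE  r1←0x14
7: ✓ ADDMI  r2←0x3f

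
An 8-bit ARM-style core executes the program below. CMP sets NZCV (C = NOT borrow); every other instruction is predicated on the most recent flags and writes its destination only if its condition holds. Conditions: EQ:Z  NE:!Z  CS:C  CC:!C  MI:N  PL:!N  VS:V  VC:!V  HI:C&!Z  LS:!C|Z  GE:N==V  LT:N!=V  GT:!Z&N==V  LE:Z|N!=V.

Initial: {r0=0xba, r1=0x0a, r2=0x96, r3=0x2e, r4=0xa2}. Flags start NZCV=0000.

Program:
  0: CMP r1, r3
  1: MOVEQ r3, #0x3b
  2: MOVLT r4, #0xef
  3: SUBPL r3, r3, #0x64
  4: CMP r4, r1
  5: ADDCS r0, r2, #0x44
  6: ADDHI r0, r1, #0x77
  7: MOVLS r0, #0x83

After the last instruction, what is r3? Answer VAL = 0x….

VAL = 0x2e

[0] flags=1000 → (cmp)
[1] flags=1000 EQ?F → skip
[2] flags=1000 LT?T → r4=0xef
[3] flags=1000 PL?F → skip
[4] flags=1010 → (cmp)
[5] flags=1010 CS?T → r0=0xda
[6] flags=1010 HI?T → r0=0x81
[7] flags=1010 LS?F → skip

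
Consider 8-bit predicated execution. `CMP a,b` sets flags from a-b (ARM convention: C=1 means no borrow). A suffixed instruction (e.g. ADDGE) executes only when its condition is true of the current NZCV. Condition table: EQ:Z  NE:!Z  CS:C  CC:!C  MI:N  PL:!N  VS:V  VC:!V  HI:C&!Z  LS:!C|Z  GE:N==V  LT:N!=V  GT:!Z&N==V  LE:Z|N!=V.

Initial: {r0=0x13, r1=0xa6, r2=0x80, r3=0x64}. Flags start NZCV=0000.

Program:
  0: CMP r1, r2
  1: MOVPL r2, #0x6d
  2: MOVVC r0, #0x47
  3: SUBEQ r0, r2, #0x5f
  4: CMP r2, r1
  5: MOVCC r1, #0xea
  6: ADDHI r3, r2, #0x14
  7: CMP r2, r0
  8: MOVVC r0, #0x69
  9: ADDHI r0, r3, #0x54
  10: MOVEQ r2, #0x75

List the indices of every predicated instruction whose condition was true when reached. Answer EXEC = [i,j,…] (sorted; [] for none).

EXEC = [1,2,5,8,9]

[0] flags=0010 → (cmp)
[1] flags=0010 PL?T → r2=0x6d
[2] flags=0010 VC?T → r0=0x47
[3] flags=0010 EQ?F → skip
[4] flags=1001 → (cmp)
[5] flags=1001 CC?T → r1=0xea
[6] flags=1001 HI?F → skip
[7] flags=0010 → (cmp)
[8] flags=0010 VC?T → r0=0x69
[9] flags=0010 HI?T → r0=0xb8
[10] flags=0010 EQ?F → skip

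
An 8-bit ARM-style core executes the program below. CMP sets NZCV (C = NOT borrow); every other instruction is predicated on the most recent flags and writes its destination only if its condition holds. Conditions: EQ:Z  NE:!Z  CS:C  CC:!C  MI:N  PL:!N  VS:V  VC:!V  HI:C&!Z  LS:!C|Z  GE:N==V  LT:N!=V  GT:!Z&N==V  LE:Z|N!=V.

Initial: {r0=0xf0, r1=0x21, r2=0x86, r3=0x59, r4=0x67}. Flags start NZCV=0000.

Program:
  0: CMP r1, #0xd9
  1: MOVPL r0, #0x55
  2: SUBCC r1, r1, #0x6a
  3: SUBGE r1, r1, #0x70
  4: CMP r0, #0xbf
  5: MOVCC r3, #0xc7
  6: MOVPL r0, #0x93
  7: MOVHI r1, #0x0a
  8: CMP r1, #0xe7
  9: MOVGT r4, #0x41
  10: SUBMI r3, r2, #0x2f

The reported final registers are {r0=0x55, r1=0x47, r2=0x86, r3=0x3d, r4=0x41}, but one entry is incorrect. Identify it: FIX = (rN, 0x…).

[0] flags=0000 → (cmp)
[1] flags=0000 PL?T → r0=0x55
[2] flags=0000 CC?T → r1=0xb7
[3] flags=0000 GE?T → r1=0x47
[4] flags=1001 → (cmp)
[5] flags=1001 CC?T → r3=0xc7
[6] flags=1001 PL?F → skip
[7] flags=1001 HI?F → skip
[8] flags=0000 → (cmp)
[9] flags=0000 GT?T → r4=0x41
[10] flags=0000 MI?F → skip

FIX = (r3, 0xc7)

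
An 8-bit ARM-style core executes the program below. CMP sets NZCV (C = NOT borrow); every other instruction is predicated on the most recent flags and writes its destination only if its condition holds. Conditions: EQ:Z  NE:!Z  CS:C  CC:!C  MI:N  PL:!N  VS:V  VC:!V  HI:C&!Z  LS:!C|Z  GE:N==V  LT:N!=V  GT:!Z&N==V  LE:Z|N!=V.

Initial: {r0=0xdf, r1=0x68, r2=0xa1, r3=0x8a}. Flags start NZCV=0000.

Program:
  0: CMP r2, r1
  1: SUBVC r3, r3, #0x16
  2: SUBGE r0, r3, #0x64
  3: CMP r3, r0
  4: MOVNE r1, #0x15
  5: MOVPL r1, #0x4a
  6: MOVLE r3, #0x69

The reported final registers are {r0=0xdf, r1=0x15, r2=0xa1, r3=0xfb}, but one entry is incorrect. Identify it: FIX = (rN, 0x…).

FIX = (r3, 0x69)

[0] flags=0011 → (cmp)
[1] flags=0011 VC?F → skip
[2] flags=0011 GE?F → skip
[3] flags=1000 → (cmp)
[4] flags=1000 NE?T → r1=0x15
[5] flags=1000 PL?F → skip
[6] flags=1000 LE?T → r3=0x69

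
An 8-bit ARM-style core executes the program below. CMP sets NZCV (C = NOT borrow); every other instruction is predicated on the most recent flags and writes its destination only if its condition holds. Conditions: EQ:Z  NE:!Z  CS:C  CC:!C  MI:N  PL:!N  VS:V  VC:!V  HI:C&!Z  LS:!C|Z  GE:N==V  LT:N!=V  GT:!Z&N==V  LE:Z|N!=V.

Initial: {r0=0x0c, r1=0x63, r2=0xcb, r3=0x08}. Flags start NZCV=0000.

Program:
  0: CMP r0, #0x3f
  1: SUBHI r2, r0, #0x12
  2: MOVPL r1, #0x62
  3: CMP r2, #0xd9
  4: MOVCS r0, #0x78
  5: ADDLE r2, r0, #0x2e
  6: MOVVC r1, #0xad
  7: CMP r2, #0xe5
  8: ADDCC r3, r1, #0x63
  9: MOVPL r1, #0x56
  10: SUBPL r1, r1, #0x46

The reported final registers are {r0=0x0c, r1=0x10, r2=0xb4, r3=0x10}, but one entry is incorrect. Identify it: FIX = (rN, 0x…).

FIX = (r2, 0x3a)

[0] flags=1000 → (cmp)
[1] flags=1000 HI?F → skip
[2] flags=1000 PL?F → skip
[3] flags=1000 → (cmp)
[4] flags=1000 CS?F → skip
[5] flags=1000 LE?T → r2=0x3a
[6] flags=1000 VC?T → r1=0xad
[7] flags=0000 → (cmp)
[8] flags=0000 CC?T → r3=0x10
[9] flags=0000 PL?T → r1=0x56
[10] flags=0000 PL?T → r1=0x10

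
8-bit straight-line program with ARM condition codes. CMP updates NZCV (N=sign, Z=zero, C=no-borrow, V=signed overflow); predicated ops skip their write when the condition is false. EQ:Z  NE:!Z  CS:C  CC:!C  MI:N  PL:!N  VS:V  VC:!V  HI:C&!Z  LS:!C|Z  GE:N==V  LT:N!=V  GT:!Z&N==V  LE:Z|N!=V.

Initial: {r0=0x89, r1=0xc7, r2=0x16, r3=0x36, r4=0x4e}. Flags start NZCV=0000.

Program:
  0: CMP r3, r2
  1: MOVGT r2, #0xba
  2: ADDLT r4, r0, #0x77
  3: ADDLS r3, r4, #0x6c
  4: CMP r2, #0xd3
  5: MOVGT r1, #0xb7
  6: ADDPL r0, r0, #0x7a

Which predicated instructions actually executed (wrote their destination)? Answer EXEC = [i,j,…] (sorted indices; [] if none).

0: ✓ CMP  NZCV=0010
1: ✓ MOVGT  r2←0xba
2: · ADDLT
3: · ADDLS
4: ✓ CMP  NZCV=1000
5: · MOVGT
6: · ADDPL

EXEC = [1]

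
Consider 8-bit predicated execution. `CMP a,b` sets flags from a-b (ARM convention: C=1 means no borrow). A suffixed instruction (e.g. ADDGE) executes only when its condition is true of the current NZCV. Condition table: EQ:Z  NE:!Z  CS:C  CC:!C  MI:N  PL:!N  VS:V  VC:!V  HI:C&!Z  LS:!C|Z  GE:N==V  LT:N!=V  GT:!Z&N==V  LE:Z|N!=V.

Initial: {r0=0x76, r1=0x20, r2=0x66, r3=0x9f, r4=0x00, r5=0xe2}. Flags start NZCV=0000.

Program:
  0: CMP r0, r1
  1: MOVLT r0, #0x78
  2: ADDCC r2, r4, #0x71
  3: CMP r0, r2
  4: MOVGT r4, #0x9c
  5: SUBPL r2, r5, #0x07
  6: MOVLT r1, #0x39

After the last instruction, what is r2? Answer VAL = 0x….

0: ✓ CMP  NZCV=0010
1: · MOVLT
2: · ADDCC
3: ✓ CMP  NZCV=0010
4: ✓ MOVGT  r4←0x9c
5: ✓ SUBPL  r2←0xdb
6: · MOVLT

VAL = 0xdb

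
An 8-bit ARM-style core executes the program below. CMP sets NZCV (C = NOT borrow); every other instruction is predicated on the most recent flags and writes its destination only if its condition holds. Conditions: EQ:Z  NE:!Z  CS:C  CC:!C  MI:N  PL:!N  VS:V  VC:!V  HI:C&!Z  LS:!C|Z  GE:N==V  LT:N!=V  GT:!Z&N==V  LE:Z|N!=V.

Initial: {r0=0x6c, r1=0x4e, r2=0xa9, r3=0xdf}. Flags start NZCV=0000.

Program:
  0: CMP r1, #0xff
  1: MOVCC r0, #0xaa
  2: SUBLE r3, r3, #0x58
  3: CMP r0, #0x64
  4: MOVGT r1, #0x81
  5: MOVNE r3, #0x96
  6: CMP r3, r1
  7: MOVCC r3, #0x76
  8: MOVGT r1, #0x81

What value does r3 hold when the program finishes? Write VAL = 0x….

0: ✓ CMP  NZCV=0000
1: ✓ MOVCC  r0←0xaa
2: · SUBLE
3: ✓ CMP  NZCV=0011
4: · MOVGT
5: ✓ MOVNE  r3←0x96
6: ✓ CMP  NZCV=0011
7: · MOVCC
8: · MOVGT

VAL = 0x96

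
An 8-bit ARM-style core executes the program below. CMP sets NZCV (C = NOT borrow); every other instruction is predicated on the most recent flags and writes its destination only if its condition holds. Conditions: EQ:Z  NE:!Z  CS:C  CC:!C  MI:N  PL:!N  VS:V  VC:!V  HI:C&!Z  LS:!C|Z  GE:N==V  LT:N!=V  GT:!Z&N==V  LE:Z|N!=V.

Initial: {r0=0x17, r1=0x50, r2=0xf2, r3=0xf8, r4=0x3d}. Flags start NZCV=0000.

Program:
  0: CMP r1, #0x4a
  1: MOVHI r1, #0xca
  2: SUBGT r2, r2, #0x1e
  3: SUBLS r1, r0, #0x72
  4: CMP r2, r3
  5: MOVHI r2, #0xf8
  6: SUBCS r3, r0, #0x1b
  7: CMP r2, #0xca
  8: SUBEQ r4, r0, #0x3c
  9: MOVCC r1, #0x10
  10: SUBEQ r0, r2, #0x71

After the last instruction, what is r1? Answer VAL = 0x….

VAL = 0xca

[0] flags=0010 → (cmp)
[1] flags=0010 HI?T → r1=0xca
[2] flags=0010 GT?T → r2=0xd4
[3] flags=0010 LS?F → skip
[4] flags=1000 → (cmp)
[5] flags=1000 HI?F → skip
[6] flags=1000 CS?F → skip
[7] flags=0010 → (cmp)
[8] flags=0010 EQ?F → skip
[9] flags=0010 CC?F → skip
[10] flags=0010 EQ?F → skip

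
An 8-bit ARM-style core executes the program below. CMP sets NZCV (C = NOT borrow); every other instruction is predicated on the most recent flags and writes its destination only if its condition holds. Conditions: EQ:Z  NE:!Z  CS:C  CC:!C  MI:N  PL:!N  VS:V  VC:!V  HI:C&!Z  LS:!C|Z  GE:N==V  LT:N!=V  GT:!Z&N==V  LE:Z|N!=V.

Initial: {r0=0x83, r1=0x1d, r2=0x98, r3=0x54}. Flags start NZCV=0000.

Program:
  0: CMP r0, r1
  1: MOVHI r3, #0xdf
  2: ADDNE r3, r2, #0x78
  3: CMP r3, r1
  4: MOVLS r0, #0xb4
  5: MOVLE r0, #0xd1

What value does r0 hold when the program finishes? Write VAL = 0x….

0: ✓ CMP  NZCV=0011
1: ✓ MOVHI  r3←0xdf
2: ✓ ADDNE  r3←0x10
3: ✓ CMP  NZCV=1000
4: ✓ MOVLS  r0←0xb4
5: ✓ MOVLE  r0←0xd1

VAL = 0xd1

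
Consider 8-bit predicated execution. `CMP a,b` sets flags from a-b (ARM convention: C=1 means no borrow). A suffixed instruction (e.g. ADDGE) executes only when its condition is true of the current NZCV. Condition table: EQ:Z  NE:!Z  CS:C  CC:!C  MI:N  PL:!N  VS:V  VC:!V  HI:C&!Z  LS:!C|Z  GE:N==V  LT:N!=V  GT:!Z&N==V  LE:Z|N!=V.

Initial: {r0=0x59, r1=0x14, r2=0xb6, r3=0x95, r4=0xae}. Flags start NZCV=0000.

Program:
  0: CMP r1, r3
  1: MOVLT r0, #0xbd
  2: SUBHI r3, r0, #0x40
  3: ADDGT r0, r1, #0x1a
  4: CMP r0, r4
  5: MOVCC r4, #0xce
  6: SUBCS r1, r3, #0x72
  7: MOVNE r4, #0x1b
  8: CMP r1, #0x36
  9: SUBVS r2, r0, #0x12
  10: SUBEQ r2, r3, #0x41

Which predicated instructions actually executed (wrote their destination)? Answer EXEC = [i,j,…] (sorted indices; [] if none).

EXEC = [3,5,7]

0: ✓ CMP  NZCV=0000
1: · MOVLT
2: · SUBHI
3: ✓ ADDGT  r0←0x2e
4: ✓ CMP  NZCV=1001
5: ✓ MOVCC  r4←0xce
6: · SUBCS
7: ✓ MOVNE  r4←0x1b
8: ✓ CMP  NZCV=1000
9: · SUBVS
10: · SUBEQ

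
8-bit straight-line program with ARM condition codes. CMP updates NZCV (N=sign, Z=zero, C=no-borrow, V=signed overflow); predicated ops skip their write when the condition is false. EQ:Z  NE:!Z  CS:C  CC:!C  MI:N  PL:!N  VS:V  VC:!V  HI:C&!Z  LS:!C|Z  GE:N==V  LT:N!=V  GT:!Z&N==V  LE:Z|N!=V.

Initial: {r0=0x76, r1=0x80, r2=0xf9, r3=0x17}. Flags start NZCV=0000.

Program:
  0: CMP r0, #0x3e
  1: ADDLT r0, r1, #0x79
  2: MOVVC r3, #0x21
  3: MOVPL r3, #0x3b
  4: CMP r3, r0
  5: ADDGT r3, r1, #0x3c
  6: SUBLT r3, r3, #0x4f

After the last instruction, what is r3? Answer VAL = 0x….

VAL = 0xec

[0] flags=0010 → (cmp)
[1] flags=0010 LT?F → skip
[2] flags=0010 VC?T → r3=0x21
[3] flags=0010 PL?T → r3=0x3b
[4] flags=1000 → (cmp)
[5] flags=1000 GT?F → skip
[6] flags=1000 LT?T → r3=0xec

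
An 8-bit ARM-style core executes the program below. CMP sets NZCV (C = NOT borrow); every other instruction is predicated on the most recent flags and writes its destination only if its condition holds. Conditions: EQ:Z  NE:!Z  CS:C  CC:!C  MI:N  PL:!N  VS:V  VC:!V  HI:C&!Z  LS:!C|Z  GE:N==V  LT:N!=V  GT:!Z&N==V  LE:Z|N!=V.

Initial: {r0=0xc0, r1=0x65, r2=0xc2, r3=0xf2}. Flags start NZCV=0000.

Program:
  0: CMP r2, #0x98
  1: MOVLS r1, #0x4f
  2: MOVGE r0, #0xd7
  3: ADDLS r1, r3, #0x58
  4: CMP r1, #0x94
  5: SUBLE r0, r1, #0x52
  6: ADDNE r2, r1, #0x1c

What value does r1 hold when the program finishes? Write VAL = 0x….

0: ✓ CMP  NZCV=0010
1: · MOVLS
2: ✓ MOVGE  r0←0xd7
3: · ADDLS
4: ✓ CMP  NZCV=1001
5: · SUBLE
6: ✓ ADDNE  r2←0x81

VAL = 0x65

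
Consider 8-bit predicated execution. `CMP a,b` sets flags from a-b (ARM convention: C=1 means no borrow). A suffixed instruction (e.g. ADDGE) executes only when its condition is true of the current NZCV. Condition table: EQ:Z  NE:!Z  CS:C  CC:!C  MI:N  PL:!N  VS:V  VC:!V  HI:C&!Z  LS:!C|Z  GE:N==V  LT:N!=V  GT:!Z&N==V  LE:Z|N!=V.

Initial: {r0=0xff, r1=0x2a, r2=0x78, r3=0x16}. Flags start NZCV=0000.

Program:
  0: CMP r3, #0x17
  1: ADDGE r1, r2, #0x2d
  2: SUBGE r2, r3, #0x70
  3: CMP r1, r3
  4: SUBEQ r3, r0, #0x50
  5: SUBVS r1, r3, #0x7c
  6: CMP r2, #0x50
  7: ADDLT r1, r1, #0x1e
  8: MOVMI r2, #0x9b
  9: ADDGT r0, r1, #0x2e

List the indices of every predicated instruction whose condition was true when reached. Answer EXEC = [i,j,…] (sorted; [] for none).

[0] flags=1000 → (cmp)
[1] flags=1000 GE?F → skip
[2] flags=1000 GE?F → skip
[3] flags=0010 → (cmp)
[4] flags=0010 EQ?F → skip
[5] flags=0010 VS?F → skip
[6] flags=0010 → (cmp)
[7] flags=0010 LT?F → skip
[8] flags=0010 MI?F → skip
[9] flags=0010 GT?T → r0=0x58

EXEC = [9]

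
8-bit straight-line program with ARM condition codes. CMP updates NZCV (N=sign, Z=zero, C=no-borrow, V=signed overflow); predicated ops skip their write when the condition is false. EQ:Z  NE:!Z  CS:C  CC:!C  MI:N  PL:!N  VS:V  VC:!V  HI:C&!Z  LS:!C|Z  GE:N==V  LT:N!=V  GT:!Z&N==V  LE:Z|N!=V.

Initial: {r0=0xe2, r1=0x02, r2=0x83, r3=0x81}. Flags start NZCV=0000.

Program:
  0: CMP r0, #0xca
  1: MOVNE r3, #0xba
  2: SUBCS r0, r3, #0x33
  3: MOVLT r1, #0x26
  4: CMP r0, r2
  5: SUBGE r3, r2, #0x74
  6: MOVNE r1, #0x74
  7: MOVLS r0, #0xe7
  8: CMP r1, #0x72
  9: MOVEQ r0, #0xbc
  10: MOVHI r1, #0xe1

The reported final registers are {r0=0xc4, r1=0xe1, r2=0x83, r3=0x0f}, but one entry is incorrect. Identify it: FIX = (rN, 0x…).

FIX = (r0, 0x87)

0: ✓ CMP  NZCV=0010
1: ✓ MOVNE  r3←0xba
2: ✓ SUBCS  r0←0x87
3: · MOVLT
4: ✓ CMP  NZCV=0010
5: ✓ SUBGE  r3←0x0f
6: ✓ MOVNE  r1←0x74
7: · MOVLS
8: ✓ CMP  NZCV=0010
9: · MOVEQ
10: ✓ MOVHI  r1←0xe1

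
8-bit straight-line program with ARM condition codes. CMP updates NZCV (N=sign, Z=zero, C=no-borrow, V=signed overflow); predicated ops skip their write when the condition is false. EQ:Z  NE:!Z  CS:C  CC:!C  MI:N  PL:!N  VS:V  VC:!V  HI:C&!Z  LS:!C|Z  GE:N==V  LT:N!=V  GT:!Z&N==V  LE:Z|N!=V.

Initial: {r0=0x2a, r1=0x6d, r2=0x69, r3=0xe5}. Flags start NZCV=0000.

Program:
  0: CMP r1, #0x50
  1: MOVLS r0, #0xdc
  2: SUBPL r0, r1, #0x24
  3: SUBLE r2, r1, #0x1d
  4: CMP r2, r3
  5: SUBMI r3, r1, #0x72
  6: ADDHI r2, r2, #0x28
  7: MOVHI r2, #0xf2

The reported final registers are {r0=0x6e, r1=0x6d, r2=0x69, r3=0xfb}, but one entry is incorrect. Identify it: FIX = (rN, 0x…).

0: ✓ CMP  NZCV=0010
1: · MOVLS
2: ✓ SUBPL  r0←0x49
3: · SUBLE
4: ✓ CMP  NZCV=1001
5: ✓ SUBMI  r3←0xfb
6: · ADDHI
7: · MOVHI

FIX = (r0, 0x49)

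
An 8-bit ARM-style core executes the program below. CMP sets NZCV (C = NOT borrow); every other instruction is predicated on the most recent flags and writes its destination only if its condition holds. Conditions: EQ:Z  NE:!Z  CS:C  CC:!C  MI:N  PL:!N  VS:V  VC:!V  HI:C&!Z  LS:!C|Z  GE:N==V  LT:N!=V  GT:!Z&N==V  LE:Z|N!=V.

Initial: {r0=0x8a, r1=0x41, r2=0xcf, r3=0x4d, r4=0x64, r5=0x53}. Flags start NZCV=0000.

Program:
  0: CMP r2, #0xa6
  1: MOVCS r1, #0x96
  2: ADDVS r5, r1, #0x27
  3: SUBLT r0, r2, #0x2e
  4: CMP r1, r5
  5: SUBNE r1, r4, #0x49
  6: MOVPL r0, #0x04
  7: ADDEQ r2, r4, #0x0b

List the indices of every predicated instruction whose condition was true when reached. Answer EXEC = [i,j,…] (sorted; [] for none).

[0] flags=0010 → (cmp)
[1] flags=0010 CS?T → r1=0x96
[2] flags=0010 VS?F → skip
[3] flags=0010 LT?F → skip
[4] flags=0011 → (cmp)
[5] flags=0011 NE?T → r1=0x1b
[6] flags=0011 PL?T → r0=0x04
[7] flags=0011 EQ?F → skip

EXEC = [1,5,6]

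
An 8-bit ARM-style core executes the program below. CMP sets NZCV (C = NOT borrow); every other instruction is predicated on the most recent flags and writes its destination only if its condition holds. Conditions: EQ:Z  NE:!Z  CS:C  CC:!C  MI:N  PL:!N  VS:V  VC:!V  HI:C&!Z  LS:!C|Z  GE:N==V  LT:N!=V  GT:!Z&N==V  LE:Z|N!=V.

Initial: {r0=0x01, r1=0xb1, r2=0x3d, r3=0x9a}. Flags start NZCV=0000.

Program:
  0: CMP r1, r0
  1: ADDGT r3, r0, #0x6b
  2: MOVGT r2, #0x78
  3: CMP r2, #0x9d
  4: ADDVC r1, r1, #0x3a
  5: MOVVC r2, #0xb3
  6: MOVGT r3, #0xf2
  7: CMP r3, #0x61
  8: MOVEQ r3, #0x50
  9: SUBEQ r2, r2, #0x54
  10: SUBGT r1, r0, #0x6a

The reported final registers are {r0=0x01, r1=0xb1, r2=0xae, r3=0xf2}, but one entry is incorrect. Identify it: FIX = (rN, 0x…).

0: ✓ CMP  NZCV=1010
1: · ADDGT
2: · MOVGT
3: ✓ CMP  NZCV=1001
4: · ADDVC
5: · MOVVC
6: ✓ MOVGT  r3←0xf2
7: ✓ CMP  NZCV=1010
8: · MOVEQ
9: · SUBEQ
10: · SUBGT

FIX = (r2, 0x3d)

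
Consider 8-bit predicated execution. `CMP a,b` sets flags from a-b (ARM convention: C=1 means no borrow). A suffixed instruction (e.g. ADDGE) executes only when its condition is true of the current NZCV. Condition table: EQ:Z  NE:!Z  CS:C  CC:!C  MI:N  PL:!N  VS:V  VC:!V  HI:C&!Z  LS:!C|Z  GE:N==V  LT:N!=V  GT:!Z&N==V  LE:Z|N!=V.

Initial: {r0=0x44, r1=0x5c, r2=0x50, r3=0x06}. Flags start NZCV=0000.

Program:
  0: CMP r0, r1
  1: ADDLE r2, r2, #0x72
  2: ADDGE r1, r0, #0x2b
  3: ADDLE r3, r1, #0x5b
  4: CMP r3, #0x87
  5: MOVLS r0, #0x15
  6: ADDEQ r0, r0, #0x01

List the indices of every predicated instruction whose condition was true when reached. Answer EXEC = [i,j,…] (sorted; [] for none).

EXEC = [1,3]

[0] flags=1000 → (cmp)
[1] flags=1000 LE?T → r2=0xc2
[2] flags=1000 GE?F → skip
[3] flags=1000 LE?T → r3=0xb7
[4] flags=0010 → (cmp)
[5] flags=0010 LS?F → skip
[6] flags=0010 EQ?F → skip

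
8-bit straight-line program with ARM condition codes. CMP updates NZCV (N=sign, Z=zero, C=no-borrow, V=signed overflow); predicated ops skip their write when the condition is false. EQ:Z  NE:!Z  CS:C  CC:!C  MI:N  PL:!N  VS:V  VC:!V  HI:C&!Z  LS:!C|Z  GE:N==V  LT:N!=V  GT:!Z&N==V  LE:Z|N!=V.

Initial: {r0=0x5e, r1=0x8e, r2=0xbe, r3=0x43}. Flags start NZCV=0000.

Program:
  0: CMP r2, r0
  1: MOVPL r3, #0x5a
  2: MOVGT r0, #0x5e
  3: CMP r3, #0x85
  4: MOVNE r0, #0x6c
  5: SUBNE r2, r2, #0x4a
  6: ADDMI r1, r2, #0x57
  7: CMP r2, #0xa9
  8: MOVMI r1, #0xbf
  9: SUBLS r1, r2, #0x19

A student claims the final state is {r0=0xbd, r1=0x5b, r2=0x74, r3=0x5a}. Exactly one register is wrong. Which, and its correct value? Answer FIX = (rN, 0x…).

0: ✓ CMP  NZCV=0011
1: ✓ MOVPL  r3←0x5a
2: · MOVGT
3: ✓ CMP  NZCV=1001
4: ✓ MOVNE  r0←0x6c
5: ✓ SUBNE  r2←0x74
6: ✓ ADDMI  r1←0xcb
7: ✓ CMP  NZCV=1001
8: ✓ MOVMI  r1←0xbf
9: ✓ SUBLS  r1←0x5b

FIX = (r0, 0x6c)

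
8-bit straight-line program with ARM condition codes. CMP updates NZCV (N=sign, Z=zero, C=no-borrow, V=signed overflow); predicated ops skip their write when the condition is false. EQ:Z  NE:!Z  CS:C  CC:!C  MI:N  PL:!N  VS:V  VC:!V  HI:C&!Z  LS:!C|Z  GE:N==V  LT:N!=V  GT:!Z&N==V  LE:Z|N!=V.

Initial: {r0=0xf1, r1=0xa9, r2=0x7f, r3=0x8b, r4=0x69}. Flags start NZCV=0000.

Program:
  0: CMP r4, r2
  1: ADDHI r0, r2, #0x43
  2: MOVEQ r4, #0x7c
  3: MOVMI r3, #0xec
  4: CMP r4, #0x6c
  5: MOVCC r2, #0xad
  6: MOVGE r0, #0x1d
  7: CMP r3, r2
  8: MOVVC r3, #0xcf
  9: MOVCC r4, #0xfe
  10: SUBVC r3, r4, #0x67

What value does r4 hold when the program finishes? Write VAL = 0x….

VAL = 0x69

0: ✓ CMP  NZCV=1000
1: · ADDHI
2: · MOVEQ
3: ✓ MOVMI  r3←0xec
4: ✓ CMP  NZCV=1000
5: ✓ MOVCC  r2←0xad
6: · MOVGE
7: ✓ CMP  NZCV=0010
8: ✓ MOVVC  r3←0xcf
9: · MOVCC
10: ✓ SUBVC  r3←0x02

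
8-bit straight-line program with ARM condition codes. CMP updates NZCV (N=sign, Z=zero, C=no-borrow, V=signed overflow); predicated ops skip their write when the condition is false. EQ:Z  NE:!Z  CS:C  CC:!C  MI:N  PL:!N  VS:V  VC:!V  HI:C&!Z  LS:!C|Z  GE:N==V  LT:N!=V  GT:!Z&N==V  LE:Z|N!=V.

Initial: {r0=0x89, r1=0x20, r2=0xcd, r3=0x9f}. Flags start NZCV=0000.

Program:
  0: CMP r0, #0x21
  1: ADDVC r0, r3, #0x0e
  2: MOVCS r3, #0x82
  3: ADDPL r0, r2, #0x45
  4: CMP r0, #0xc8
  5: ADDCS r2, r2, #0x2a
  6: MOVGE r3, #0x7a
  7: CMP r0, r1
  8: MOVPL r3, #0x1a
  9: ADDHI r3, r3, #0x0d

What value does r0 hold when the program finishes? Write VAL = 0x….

[0] flags=0011 → (cmp)
[1] flags=0011 VC?F → skip
[2] flags=0011 CS?T → r3=0x82
[3] flags=0011 PL?T → r0=0x12
[4] flags=0000 → (cmp)
[5] flags=0000 CS?F → skip
[6] flags=0000 GE?T → r3=0x7a
[7] flags=1000 → (cmp)
[8] flags=1000 PL?F → skip
[9] flags=1000 HI?F → skip

VAL = 0x12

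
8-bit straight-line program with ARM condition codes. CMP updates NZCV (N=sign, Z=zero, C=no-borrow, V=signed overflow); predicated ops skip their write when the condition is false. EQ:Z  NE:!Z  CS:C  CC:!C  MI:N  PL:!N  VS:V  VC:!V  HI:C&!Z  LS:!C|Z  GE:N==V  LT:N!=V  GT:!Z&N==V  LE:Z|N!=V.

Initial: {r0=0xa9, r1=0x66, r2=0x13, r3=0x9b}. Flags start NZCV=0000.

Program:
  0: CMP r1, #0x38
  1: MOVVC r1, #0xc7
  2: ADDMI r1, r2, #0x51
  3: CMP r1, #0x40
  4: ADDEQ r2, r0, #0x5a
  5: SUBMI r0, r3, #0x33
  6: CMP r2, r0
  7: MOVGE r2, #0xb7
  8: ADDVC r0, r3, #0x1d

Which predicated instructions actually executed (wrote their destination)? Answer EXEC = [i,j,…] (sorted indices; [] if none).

[0] flags=0010 → (cmp)
[1] flags=0010 VC?T → r1=0xc7
[2] flags=0010 MI?F → skip
[3] flags=1010 → (cmp)
[4] flags=1010 EQ?F → skip
[5] flags=1010 MI?T → r0=0x68
[6] flags=1000 → (cmp)
[7] flags=1000 GE?F → skip
[8] flags=1000 VC?T → r0=0xb8

EXEC = [1,5,8]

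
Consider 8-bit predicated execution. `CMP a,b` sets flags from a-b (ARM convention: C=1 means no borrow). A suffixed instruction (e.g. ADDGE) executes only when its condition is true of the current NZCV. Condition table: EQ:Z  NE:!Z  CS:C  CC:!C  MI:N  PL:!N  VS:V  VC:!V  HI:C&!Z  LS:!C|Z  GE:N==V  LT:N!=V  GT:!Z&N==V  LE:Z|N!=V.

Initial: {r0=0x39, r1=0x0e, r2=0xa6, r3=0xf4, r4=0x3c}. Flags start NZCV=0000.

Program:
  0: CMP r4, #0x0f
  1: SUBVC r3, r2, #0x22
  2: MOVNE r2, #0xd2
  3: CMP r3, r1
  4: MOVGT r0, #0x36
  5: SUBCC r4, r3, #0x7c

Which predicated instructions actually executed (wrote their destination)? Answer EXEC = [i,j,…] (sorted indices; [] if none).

EXEC = [1,2]

0: ✓ CMP  NZCV=0010
1: ✓ SUBVC  r3←0x84
2: ✓ MOVNE  r2←0xd2
3: ✓ CMP  NZCV=0011
4: · MOVGT
5: · SUBCC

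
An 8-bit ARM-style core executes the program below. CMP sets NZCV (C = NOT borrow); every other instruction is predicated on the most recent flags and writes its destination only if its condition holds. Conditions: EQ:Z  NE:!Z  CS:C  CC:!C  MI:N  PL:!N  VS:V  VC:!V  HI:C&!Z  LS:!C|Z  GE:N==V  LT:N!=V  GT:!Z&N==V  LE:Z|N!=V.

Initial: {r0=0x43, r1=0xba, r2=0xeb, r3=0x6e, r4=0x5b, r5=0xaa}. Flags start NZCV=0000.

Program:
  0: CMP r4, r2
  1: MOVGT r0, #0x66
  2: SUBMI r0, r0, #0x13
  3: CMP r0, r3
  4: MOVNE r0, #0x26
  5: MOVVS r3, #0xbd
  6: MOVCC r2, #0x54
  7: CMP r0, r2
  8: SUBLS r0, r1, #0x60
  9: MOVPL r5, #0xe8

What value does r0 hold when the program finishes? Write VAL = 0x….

VAL = 0x5a

[0] flags=0000 → (cmp)
[1] flags=0000 GT?T → r0=0x66
[2] flags=0000 MI?F → skip
[3] flags=1000 → (cmp)
[4] flags=1000 NE?T → r0=0x26
[5] flags=1000 VS?F → skip
[6] flags=1000 CC?T → r2=0x54
[7] flags=1000 → (cmp)
[8] flags=1000 LS?T → r0=0x5a
[9] flags=1000 PL?F → skip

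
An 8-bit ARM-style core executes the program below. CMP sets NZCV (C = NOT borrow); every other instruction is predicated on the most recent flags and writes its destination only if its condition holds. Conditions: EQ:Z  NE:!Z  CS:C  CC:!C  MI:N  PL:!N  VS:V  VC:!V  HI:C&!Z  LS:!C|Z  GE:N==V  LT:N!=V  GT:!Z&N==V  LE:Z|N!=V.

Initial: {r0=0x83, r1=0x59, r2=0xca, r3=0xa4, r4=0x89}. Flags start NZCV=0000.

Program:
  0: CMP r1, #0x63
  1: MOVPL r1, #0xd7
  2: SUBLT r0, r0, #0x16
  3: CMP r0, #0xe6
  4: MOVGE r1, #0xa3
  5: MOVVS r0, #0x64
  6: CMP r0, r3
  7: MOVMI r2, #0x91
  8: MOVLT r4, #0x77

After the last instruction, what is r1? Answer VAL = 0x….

VAL = 0xa3

[0] flags=1000 → (cmp)
[1] flags=1000 PL?F → skip
[2] flags=1000 LT?T → r0=0x6d
[3] flags=1001 → (cmp)
[4] flags=1001 GE?T → r1=0xa3
[5] flags=1001 VS?T → r0=0x64
[6] flags=1001 → (cmp)
[7] flags=1001 MI?T → r2=0x91
[8] flags=1001 LT?F → skip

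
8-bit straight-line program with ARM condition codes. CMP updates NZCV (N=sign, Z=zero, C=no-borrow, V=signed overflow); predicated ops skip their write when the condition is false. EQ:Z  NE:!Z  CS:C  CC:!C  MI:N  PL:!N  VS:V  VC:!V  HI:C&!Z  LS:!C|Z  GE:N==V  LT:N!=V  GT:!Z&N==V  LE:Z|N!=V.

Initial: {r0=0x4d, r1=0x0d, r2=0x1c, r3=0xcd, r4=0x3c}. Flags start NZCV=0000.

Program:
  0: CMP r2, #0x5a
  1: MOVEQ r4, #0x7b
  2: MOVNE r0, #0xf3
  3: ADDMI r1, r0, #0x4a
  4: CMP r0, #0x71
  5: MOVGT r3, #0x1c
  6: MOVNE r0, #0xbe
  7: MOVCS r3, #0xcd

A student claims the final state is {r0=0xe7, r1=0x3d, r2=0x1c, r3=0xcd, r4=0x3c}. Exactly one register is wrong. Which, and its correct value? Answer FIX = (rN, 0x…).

FIX = (r0, 0xbe)

0: ✓ CMP  NZCV=1000
1: · MOVEQ
2: ✓ MOVNE  r0←0xf3
3: ✓ ADDMI  r1←0x3d
4: ✓ CMP  NZCV=1010
5: · MOVGT
6: ✓ MOVNE  r0←0xbe
7: ✓ MOVCS  r3←0xcd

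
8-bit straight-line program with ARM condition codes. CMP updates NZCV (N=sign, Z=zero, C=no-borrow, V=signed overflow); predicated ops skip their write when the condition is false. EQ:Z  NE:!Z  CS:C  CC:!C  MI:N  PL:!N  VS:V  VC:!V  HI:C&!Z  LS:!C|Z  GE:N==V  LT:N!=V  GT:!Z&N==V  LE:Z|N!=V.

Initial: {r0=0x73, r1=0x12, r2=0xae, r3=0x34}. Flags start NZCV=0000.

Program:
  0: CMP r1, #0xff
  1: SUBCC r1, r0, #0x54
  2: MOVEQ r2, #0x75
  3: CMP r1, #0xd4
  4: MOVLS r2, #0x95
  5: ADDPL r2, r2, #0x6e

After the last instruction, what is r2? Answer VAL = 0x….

VAL = 0x03

[0] flags=0000 → (cmp)
[1] flags=0000 CC?T → r1=0x1f
[2] flags=0000 EQ?F → skip
[3] flags=0000 → (cmp)
[4] flags=0000 LS?T → r2=0x95
[5] flags=0000 PL?T → r2=0x03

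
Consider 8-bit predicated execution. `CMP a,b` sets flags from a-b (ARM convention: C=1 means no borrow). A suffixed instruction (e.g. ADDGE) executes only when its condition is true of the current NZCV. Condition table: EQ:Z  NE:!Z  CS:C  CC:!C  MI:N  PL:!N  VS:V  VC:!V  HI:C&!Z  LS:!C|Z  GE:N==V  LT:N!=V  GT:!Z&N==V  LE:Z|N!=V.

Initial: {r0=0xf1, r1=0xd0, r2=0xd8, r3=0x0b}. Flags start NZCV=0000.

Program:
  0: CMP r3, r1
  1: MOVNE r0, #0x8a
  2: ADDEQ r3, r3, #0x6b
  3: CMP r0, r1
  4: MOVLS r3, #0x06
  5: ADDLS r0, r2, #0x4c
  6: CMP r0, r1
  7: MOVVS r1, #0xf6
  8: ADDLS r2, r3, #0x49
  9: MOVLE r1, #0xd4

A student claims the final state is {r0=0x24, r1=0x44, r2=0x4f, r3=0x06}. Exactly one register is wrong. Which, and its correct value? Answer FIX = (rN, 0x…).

FIX = (r1, 0xd0)

0: ✓ CMP  NZCV=0000
1: ✓ MOVNE  r0←0x8a
2: · ADDEQ
3: ✓ CMP  NZCV=1000
4: ✓ MOVLS  r3←0x06
5: ✓ ADDLS  r0←0x24
6: ✓ CMP  NZCV=0000
7: · MOVVS
8: ✓ ADDLS  r2←0x4f
9: · MOVLE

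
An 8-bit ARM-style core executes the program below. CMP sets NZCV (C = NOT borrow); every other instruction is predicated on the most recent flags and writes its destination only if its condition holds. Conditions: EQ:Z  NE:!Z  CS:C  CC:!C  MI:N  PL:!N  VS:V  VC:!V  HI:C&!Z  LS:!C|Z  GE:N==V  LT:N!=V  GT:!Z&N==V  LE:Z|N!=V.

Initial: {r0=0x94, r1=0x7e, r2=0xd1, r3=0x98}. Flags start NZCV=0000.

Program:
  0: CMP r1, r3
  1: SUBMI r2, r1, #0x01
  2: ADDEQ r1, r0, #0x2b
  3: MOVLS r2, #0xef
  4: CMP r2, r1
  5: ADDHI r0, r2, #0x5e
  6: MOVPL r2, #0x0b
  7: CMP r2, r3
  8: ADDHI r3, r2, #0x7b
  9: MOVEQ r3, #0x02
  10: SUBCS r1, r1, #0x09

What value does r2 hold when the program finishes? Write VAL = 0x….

0: ✓ CMP  NZCV=1001
1: ✓ SUBMI  r2←0x7d
2: · ADDEQ
3: ✓ MOVLS  r2←0xef
4: ✓ CMP  NZCV=0011
5: ✓ ADDHI  r0←0x4d
6: ✓ MOVPL  r2←0x0b
7: ✓ CMP  NZCV=0000
8: · ADDHI
9: · MOVEQ
10: · SUBCS

VAL = 0x0b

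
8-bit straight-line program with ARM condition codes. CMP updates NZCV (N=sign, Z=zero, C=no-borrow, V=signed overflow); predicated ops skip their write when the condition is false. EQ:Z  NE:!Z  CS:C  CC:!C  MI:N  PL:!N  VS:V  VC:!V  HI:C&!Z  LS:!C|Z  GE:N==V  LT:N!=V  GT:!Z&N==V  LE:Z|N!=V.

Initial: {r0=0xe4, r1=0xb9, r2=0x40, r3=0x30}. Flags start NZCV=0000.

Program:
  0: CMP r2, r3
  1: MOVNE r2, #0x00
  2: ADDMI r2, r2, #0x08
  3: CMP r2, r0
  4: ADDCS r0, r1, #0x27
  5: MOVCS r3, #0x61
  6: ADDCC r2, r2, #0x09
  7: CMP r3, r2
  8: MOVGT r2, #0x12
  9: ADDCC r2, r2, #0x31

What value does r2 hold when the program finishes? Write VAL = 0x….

[0] flags=0010 → (cmp)
[1] flags=0010 NE?T → r2=0x00
[2] flags=0010 MI?F → skip
[3] flags=0000 → (cmp)
[4] flags=0000 CS?F → skip
[5] flags=0000 CS?F → skip
[6] flags=0000 CC?T → r2=0x09
[7] flags=0010 → (cmp)
[8] flags=0010 GT?T → r2=0x12
[9] flags=0010 CC?F → skip

VAL = 0x12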